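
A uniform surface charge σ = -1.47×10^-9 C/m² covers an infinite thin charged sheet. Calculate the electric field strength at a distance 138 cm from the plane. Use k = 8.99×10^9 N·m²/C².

Choose a cylindrical pillbox piercing the sheet, end faces (area A) parallel to it.
Only the two end caps contribute flux: Φ = 2EA. With Q_enc = σA, Gauss's law gives E = |σ|/(2ε₀).
E = 2πk|σ| = 2π(8.99×10^9)(1.47×10^-9) = 83 N/C.

E ≈ 83 V/m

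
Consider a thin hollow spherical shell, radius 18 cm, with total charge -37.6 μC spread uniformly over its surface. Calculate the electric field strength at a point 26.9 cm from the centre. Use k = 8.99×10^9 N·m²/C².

Take a concentric spherical Gaussian surface of radius r = 26.9 cm (r > 18 cm).
The entire shell is enclosed: Q_enc = -3.76×10^-5 C.
Gauss's law: E·4πr² = Q_enc/ε₀.
E = k|Q_enc|/r² = (8.99×10^9)(3.76×10^-5)/(0.269)² = 4.67×10^6 N/C.

E ≈ 4.67e6 N/C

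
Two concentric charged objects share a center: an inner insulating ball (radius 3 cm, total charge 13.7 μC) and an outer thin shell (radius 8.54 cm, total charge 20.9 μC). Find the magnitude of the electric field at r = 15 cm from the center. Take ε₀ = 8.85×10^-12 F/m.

Symmetry ⇒ E = E(r) r̂. Gaussian sphere of radius r = 15 cm (r > 8.54 cm, enclosing both).
Q_enc = (13.7 μC) + (20.9 μC) = 3.46e-5 C.
Applying ∮E·dA = Q_enc/ε₀ with Φ = E(4πr²):
E = |Q_enc|/(4πε₀r²) = (3.46×10^-5)/(4π·8.85×10^-12·(0.15)²) = 1.38e7 N/C.

E = 1.38×10^7 N/C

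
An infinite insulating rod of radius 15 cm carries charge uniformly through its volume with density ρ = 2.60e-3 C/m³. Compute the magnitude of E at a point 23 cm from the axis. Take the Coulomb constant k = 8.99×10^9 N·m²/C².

Choose a coaxial cylinder of radius r = 23 cm (arbitrary length L) as the Gaussian surface (r > 15 cm, full cross-section enclosed).
λ_enc = ρ·πR² = (2.60e-3)π(0.15)² = 1.838×10^-4 C/m.
Since E is radial and uniform over the curved surface, Φ = E·2πrL = Q_enc/ε₀ = λ_enc L/ε₀.
E = 2k|λ_enc|/r = 2(8.99×10^9)(1.838e-4)/(0.23) = 1.44e7 N/C.

E = 1.44×10^7 N/C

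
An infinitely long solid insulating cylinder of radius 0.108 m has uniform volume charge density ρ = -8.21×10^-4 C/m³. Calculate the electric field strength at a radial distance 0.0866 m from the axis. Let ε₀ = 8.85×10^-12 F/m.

4.02×10^6 V/m

Choose a coaxial cylinder of radius r = 0.0866 m (arbitrary length L) as the Gaussian surface (r < R).
Charge inside radius r per length L is ρ·πr²·L, so λ_enc = ρπr² = -1.934×10^-5 C/m.
Gauss's law: E·2πrL = λ_enc L/ε₀.
E = |λ_enc|/(2πε₀r) = (1.934e-5)/(2π·8.85×10^-12·0.0866) = 4.02e6 N/C.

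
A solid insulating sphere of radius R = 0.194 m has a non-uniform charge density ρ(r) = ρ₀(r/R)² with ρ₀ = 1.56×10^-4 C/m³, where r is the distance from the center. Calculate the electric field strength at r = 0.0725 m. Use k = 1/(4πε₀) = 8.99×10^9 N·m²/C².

Use a concentric Gaussian sphere at r = 0.0725 m (r < R).
Q_enc = ∫₀^r ρ(r')·4πr'² dr' = (4πρ₀/R²) ∫₀^r r'^4 dr' = 4πρ₀ r^5/(5·R²) = 2.087e-8 C.
Applying ∮E·dA = Q_enc/ε₀ with Φ = E(4πr²):
E = k|Q_enc|/r² = (8.99×10^9)(2.087×10^-8)/(0.0725)² = 3.57×10^4 N/C.

|E| = 3.57e4 N/C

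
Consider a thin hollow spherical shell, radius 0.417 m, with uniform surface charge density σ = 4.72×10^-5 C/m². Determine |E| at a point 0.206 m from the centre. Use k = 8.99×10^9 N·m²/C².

Symmetry ⇒ E = E(r) r̂. Gaussian sphere of radius r = 0.206 m (inside the shell, r < 0.417 m).
No charge lies within this surface, so Q_enc = 0 and Gauss's law gives E·4πr² = 0 ⇒ E = 0.

E = 0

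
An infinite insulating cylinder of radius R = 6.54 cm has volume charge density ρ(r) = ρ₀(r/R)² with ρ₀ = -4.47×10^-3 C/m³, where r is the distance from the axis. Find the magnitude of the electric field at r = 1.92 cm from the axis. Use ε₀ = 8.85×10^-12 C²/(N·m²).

Take a coaxial cylindrical Gaussian surface of radius r = 1.92 cm and length L (r < R).
λ_enc = ∫₀^r ρ(r')·2πr' dr' = (2πρ₀/R²)·r^4/4 = -2.231×10^-7 C/m.
Gauss's law: E·2πrL = λ_enc L/ε₀.
E = |λ_enc|/(2πε₀r) = (2.231e-7)/(2π·8.85×10^-12·0.0192) = 2.09×10^5 N/C.

E = 2.09×10^5 V/m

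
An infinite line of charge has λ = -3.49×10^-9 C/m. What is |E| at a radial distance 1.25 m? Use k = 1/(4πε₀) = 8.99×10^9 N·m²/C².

E ≈ 50.2 V/m

By cylindrical symmetry E is radial; use a coaxial Gaussian cylinder of radius 1.25 m and length L.
Q_enc = λL, so λ_enc = -3.49×10^-9 C/m.
By Gauss's law (flux through the curved wall only), E·2πrL = λ_enc L/ε₀.
E = 2k|λ_enc|/r = 2(8.99×10^9)(3.49e-9)/(1.25) = 50.2 N/C.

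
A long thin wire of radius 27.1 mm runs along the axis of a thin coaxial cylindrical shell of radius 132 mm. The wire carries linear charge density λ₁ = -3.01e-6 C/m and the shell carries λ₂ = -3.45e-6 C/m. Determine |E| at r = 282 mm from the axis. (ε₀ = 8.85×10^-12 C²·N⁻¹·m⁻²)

4.12e5 N/C

Choose a coaxial cylinder of radius r = 282 mm (arbitrary length L) as the Gaussian surface (r > 132 mm, enclosing both).
λ_enc = λ₁ + λ₂ = (-3.01×10^-6) + (-3.45e-6) = -6.46×10^-6 C/m.
By Gauss's law (flux through the curved wall only), E·2πrL = λ_enc L/ε₀.
E = |λ_enc|/(2πε₀r) = (6.46e-6)/(2π·8.85×10^-12·0.282) = 4.12×10^5 N/C.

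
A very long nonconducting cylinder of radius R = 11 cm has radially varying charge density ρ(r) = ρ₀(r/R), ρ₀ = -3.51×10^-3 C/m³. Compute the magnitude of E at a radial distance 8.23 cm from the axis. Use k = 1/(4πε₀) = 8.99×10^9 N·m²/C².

|E| ≈ 8.14e6 N/C

Coaxial Gaussian cylinder, radius r = 8.23 cm, length L (r < R).
Integrating ρ over the cross-section to radius r: λ_enc = (2πρ₀/R) ∫₀^r r'^2 dr' = 2πρ₀ r^3/(3·R) = -3.725×10^-5 C/m.
By Gauss's law (flux through the curved wall only), E·2πrL = λ_enc L/ε₀.
E = 2k|λ_enc|/r = 2(8.99×10^9)(3.725×10^-5)/(0.0823) = 8.14×10^6 N/C.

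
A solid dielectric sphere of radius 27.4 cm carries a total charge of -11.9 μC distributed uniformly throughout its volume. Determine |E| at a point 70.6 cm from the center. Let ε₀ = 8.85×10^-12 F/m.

E ≈ 2.15×10^5 V/m

Symmetry ⇒ E = E(r) r̂. Gaussian sphere of radius r = 70.6 cm (r > R, so the entire charge is enclosed).
Q_enc = -11.9 μC = -1.19×10^-5 C.
Applying ∮E·dA = Q_enc/ε₀ with Φ = E(4πr²):
E = |Q_enc|/(4πε₀r²) = (1.19e-5)/(4π·8.85×10^-12·(0.706)²) = 2.15×10^5 N/C.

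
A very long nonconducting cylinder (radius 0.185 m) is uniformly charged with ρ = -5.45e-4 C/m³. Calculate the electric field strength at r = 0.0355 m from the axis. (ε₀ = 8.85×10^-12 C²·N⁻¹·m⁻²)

E = 1.09e6 N/C

Coaxial Gaussian cylinder, radius r = 0.0355 m, length L (r < R).
Enclosed charge per unit length: λ_enc = ρ·πr² = (-5.45e-4)π(0.0355)² = -2.158e-6 C/m.
Applying ∮E·dA = Q_enc/ε₀ with the end caps contributing no flux:
E = |λ_enc|/(2πε₀r) = (2.158×10^-6)/(2π·8.85×10^-12·0.0355) = 1.09×10^6 N/C.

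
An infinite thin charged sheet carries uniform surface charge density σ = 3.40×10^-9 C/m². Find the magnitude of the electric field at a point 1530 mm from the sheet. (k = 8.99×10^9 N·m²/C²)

E ≈ 192 N/C

The symmetry is planar: E is normal to the sheet and the same magnitude on both sides. Take a pillbox straddling the sheet with end-cap area A.
Flux Φ = 2EA and Q_enc = σA, so 2EA = σA/ε₀ ⇒ E = |σ|/(2ε₀), independent of distance.
E = 2πk|σ| = 2π(8.99×10^9)(3.40×10^-9) = 192 N/C.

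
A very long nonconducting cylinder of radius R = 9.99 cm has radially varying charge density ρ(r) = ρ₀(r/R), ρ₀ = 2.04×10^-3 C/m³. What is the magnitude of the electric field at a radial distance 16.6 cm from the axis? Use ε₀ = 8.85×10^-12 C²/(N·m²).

|E| ≈ 4.62×10^6 N/C

Coaxial Gaussian cylinder, radius r = 16.6 cm, length L (r > R, full charge per length enclosed).
λ_enc = 2π ∫₀^R ρ₀(r'/R)^1 r' dr' = 2πρ₀R²/3 = 4.264e-5 C/m.
Applying ∮E·dA = Q_enc/ε₀ with the end caps contributing no flux:
E = |λ_enc|/(2πε₀r) = (4.264×10^-5)/(2π·8.85×10^-12·0.166) = 4.62e6 N/C.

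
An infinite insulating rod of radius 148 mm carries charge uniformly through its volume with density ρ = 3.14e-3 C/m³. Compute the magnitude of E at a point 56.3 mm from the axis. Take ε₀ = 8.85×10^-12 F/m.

E = 9.99×10^6 N/C

Coaxial Gaussian cylinder, radius r = 56.3 mm, length L (r < R).
Enclosed charge per unit length: λ_enc = ρ·πr² = (3.14e-3)π(0.0563)² = 3.127×10^-5 C/m.
Since E is radial and uniform over the curved surface, Φ = E·2πrL = Q_enc/ε₀ = λ_enc L/ε₀.
E = |λ_enc|/(2πε₀r) = (3.127e-5)/(2π·8.85×10^-12·0.0563) = 9.99e6 N/C.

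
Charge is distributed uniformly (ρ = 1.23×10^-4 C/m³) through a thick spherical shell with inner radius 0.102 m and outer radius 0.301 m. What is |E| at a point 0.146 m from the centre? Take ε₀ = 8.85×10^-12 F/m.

Use a concentric Gaussian sphere at r = 0.146 m (within the shell material, 0.102 m < r < 0.301 m).
Enclosed charge is the volume from a to r: Q_enc = (4π/3)ρ(r³ − a³) = 1.057×10^-6 C.
By Gauss's law, ∮E·dA = E·4πr² = Q_enc/ε₀.
E = |Q_enc|/(4πε₀r²) = (1.057e-6)/(4π·8.85×10^-12·(0.146)²) = 4.46e5 N/C.

|E| = 4.46×10^5 V/m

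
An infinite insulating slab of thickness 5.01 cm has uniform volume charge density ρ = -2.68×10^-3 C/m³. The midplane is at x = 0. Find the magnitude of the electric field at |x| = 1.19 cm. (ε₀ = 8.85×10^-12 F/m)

By symmetry E is perpendicular to the slab. A Gaussian pillbox from −1.19 cm to +1.19 cm (face area A) lies entirely within the slab.
Q_enc = ρ·(2x)·A and flux = 2EA, so 2EA = 2ρxA/ε₀ ⇒ E = |ρ|x/ε₀.
E = (2.68×10^-3)(0.0119)/(8.85×10^-12) = 3.60e6 N/C.

|E| = 3.60×10^6 V/m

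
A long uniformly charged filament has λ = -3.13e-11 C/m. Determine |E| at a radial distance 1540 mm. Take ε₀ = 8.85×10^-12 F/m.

0.366 N/C

Take a coaxial cylindrical Gaussian surface of radius r = 1540 mm and length L.
Q_enc = λL, so λ_enc = -3.13e-11 C/m.
Applying ∮E·dA = Q_enc/ε₀ with the end caps contributing no flux:
E = |λ_enc|/(2πε₀r) = (3.13×10^-11)/(2π·8.85×10^-12·1.54) = 0.366 N/C.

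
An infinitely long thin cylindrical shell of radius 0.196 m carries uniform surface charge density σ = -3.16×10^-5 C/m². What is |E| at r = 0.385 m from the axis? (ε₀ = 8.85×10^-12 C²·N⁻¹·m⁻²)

Coaxial Gaussian cylinder, radius r = 0.385 m, length L (r > 0.196 m).
The whole shell is enclosed: λ_enc = σ·2πR = (-3.16×10^-5)·2π·(0.196) = -3.892×10^-5 C/m.
Applying ∮E·dA = Q_enc/ε₀ with the end caps contributing no flux:
E = |λ_enc|/(2πε₀r) = (3.892×10^-5)/(2π·8.85×10^-12·0.385) = 1.82e6 N/C.

1.82e6 N/C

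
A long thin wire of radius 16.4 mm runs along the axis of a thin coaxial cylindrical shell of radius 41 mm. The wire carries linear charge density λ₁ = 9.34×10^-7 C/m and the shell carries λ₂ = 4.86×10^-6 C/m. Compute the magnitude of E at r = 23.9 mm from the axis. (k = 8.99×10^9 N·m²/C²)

E = 7.03×10^5 N/C

Choose a coaxial cylinder of radius r = 23.9 mm (arbitrary length L) as the Gaussian surface (between the conductors, 16.4 mm < r < 41 mm).
Only the inner wire is enclosed; the outer shell contributes nothing inside itself. λ_enc = λ₁ = 9.34×10^-7 C/m.
Applying ∮E·dA = Q_enc/ε₀ with the end caps contributing no flux:
E = 2k|λ_enc|/r = 2(8.99×10^9)(9.34e-7)/(0.0239) = 7.03×10^5 N/C.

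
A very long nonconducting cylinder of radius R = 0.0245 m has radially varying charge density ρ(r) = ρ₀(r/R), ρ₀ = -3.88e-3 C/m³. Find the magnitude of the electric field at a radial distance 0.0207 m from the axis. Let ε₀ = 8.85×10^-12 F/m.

Choose a coaxial cylinder of radius r = 0.0207 m (arbitrary length L) as the Gaussian surface (r < R).
Integrating ρ over the cross-section to radius r: λ_enc = (2πρ₀/R) ∫₀^r r'^2 dr' = 2πρ₀ r^3/(3·R) = -2.942e-6 C/m.
By Gauss's law (flux through the curved wall only), E·2πrL = λ_enc L/ε₀.
E = |λ_enc|/(2πε₀r) = (2.942e-6)/(2π·8.85×10^-12·0.0207) = 2.56×10^6 N/C.

E = 2.56×10^6 V/m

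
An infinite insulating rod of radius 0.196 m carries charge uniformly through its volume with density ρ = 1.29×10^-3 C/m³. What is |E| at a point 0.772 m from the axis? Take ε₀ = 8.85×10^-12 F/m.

E ≈ 3.63×10^6 N/C

Coaxial Gaussian cylinder, radius r = 0.772 m, length L (r > 0.196 m, full cross-section enclosed).
λ_enc = ρ·πR² = (1.29×10^-3)π(0.196)² = 1.557×10^-4 C/m.
Applying ∮E·dA = Q_enc/ε₀ with the end caps contributing no flux:
E = |λ_enc|/(2πε₀r) = (1.557e-4)/(2π·8.85×10^-12·0.772) = 3.63×10^6 N/C.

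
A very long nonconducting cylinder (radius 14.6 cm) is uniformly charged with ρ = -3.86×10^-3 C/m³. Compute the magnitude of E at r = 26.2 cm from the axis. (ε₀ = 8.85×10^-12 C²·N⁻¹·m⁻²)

Choose a coaxial cylinder of radius r = 26.2 cm (arbitrary length L) as the Gaussian surface (r > 14.6 cm, full cross-section enclosed).
λ_enc = ρ·πR² = (-3.86×10^-3)π(0.146)² = -2.585e-4 C/m.
Gauss's law: E·2πrL = λ_enc L/ε₀.
E = |λ_enc|/(2πε₀r) = (2.585×10^-4)/(2π·8.85×10^-12·0.262) = 1.77×10^7 N/C.

1.77e7 N/C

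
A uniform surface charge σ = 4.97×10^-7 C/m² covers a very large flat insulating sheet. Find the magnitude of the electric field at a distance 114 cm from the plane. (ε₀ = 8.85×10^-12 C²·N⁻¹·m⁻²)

By planar symmetry E is perpendicular to the sheet and uniform; use a Gaussian pillbox with flat faces of area A on each side of the sheet.
Flux Φ = 2EA and Q_enc = σA, so 2EA = σA/ε₀ ⇒ E = |σ|/(2ε₀), independent of distance.
E = |σ|/(2ε₀) = (4.97e-7)/(2·8.85×10^-12) = 2.81e4 N/C.

2.81×10^4 N/C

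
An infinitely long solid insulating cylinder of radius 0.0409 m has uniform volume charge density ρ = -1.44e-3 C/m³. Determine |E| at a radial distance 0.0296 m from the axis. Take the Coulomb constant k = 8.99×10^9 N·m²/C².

E ≈ 2.41e6 N/C

By cylindrical symmetry E is radial; use a coaxial Gaussian cylinder of radius 0.0296 m and length L (r < R).
Enclosed charge per unit length: λ_enc = ρ·πr² = (-1.44e-3)π(0.0296)² = -3.964×10^-6 C/m.
By Gauss's law (flux through the curved wall only), E·2πrL = λ_enc L/ε₀.
E = 2k|λ_enc|/r = 2(8.99×10^9)(3.964×10^-6)/(0.0296) = 2.41×10^6 N/C.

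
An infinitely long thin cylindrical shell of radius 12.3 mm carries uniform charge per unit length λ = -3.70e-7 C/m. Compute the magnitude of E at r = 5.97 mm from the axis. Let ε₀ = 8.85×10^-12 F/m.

Choose a coaxial cylinder of radius r = 5.97 mm (arbitrary length L) as the Gaussian surface (r < 12.3 mm, inside the shell).
All the surface charge lies outside this cylinder: Q_enc = 0, hence E = 0.

E = 0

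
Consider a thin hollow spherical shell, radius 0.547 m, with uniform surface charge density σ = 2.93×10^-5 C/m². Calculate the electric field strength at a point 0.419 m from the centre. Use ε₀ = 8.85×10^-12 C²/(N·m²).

By spherical symmetry E is radial; choose a Gaussian sphere of radius r = 0.419 m (inside the shell, r < 0.547 m).
No charge lies within this surface, so Q_enc = 0 and Gauss's law gives E·4πr² = 0 ⇒ E = 0.

|E| = 0 N/C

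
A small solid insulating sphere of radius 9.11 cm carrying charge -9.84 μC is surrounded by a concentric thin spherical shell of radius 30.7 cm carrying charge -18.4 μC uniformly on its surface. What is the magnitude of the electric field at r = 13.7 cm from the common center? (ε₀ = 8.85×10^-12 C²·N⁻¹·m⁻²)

|E| ≈ 4.71×10^6 V/m

Take a concentric spherical Gaussian surface of radius r = 13.7 cm (between the bodies, 9.11 cm < r < 30.7 cm).
Only the inner charge is enclosed; the outer shell contributes nothing inside itself. Q_enc = -9.84 μC = -9.84×10^-6 C.
Since E is radial and uniform over the Gaussian sphere, Φ = E·4πr² = Q_enc/ε₀.
E = |Q_enc|/(4πε₀r²) = (9.84×10^-6)/(4π·8.85×10^-12·(0.137)²) = 4.71×10^6 N/C.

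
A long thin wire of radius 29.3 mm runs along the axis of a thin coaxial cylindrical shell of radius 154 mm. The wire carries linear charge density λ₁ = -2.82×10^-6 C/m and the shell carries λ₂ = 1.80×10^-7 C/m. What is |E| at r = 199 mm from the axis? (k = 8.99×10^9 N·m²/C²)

|E| ≈ 2.39×10^5 V/m

Choose a coaxial cylinder of radius r = 199 mm (arbitrary length L) as the Gaussian surface (r > 154 mm, enclosing both).
λ_enc = λ₁ + λ₂ = (-2.82×10^-6) + (1.80×10^-7) = -2.64×10^-6 C/m.
Applying ∮E·dA = Q_enc/ε₀ with the end caps contributing no flux:
E = 2k|λ_enc|/r = 2(8.99×10^9)(2.64×10^-6)/(0.199) = 2.39e5 N/C.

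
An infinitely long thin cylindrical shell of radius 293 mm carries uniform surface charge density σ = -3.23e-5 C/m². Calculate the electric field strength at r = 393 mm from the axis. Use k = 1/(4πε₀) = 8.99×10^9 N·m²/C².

Choose a coaxial cylinder of radius r = 393 mm (arbitrary length L) as the Gaussian surface (r > 293 mm).
The whole shell is enclosed: λ_enc = σ·2πR = (-3.23×10^-5)·2π·(0.293) = -5.946×10^-5 C/m.
By Gauss's law (flux through the curved wall only), E·2πrL = λ_enc L/ε₀.
E = 2k|λ_enc|/r = 2(8.99×10^9)(5.946e-5)/(0.393) = 2.72×10^6 N/C.

2.72e6 N/C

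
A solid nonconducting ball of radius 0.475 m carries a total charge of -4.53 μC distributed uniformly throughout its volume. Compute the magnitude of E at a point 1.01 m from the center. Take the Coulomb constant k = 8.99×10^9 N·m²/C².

E = 3.99e4 V/m

By spherical symmetry E is radial; choose a Gaussian sphere of radius r = 1.01 m (r > R, so the entire charge is enclosed).
Q_enc = -4.53 μC = -4.53×10^-6 C.
Since E is radial and uniform over the Gaussian sphere, Φ = E·4πr² = Q_enc/ε₀.
E = k|Q_enc|/r² = (8.99×10^9)(4.53×10^-6)/(1.01)² = 3.99e4 N/C.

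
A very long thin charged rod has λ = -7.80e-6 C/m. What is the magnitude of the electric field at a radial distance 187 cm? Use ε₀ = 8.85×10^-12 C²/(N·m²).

Take a coaxial cylindrical Gaussian surface of radius r = 187 cm and length L.
Q_enc = λL, so λ_enc = -7.80×10^-6 C/m.
Applying ∮E·dA = Q_enc/ε₀ with the end caps contributing no flux:
E = |λ_enc|/(2πε₀r) = (7.80×10^-6)/(2π·8.85×10^-12·1.87) = 7.50×10^4 N/C.

E ≈ 7.50×10^4 N/C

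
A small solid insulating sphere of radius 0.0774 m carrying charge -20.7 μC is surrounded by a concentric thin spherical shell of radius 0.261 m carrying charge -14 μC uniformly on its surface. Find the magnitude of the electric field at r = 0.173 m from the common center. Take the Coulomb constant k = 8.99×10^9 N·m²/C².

Use a concentric Gaussian sphere at r = 0.173 m (between the bodies, 0.0774 m < r < 0.261 m).
Only the inner charge is enclosed; the outer shell contributes nothing inside itself. Q_enc = -20.7 μC = -2.07e-5 C.
Gauss's law: E·4πr² = Q_enc/ε₀.
E = k|Q_enc|/r² = (8.99×10^9)(2.07×10^-5)/(0.173)² = 6.22×10^6 N/C.

E ≈ 6.22×10^6 N/C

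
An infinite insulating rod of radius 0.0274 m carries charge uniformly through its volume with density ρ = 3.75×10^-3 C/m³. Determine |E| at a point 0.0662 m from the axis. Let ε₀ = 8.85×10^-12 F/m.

By cylindrical symmetry E is radial; use a coaxial Gaussian cylinder of radius 0.0662 m and length L (r > 0.0274 m, full cross-section enclosed).
λ_enc = ρ·πR² = (3.75e-3)π(0.0274)² = 8.845×10^-6 C/m.
Gauss's law: E·2πrL = λ_enc L/ε₀.
E = |λ_enc|/(2πε₀r) = (8.845×10^-6)/(2π·8.85×10^-12·0.0662) = 2.40×10^6 N/C.

|E| = 2.40×10^6 V/m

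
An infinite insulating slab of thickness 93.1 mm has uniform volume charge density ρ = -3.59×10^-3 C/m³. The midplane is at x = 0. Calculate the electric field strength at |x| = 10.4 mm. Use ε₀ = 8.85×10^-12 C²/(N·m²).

4.22e6 N/C

By symmetry E is perpendicular to the slab. A Gaussian pillbox from −10.4 mm to +10.4 mm (face area A) lies entirely within the slab.
Q_enc = ρ·(2x)·A and flux = 2EA, so 2EA = 2ρxA/ε₀ ⇒ E = |ρ|x/ε₀.
E = (3.59×10^-3)(0.0104)/(8.85×10^-12) = 4.22×10^6 N/C.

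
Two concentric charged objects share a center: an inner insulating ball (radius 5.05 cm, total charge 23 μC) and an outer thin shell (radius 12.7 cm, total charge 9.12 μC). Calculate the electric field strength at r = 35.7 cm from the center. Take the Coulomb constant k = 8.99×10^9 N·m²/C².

E ≈ 2.27e6 V/m

Use a concentric Gaussian sphere at r = 35.7 cm (r > 12.7 cm, enclosing both).
Q_enc = (23 μC) + (9.12 μC) = 3.212×10^-5 C.
Since E is radial and uniform over the Gaussian sphere, Φ = E·4πr² = Q_enc/ε₀.
E = k|Q_enc|/r² = (8.99×10^9)(3.212×10^-5)/(0.357)² = 2.27×10^6 N/C.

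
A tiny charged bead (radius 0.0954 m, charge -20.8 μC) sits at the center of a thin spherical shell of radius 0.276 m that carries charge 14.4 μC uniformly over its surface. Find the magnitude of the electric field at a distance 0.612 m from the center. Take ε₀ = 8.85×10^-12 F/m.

1.54×10^5 V/m

By spherical symmetry E is radial; choose a Gaussian sphere of radius r = 0.612 m (r > 0.276 m, enclosing both).
Q_enc = (-20.8 μC) + (14.4 μC) = -6.40×10^-6 C.
Since E is radial and uniform over the Gaussian sphere, Φ = E·4πr² = Q_enc/ε₀.
E = |Q_enc|/(4πε₀r²) = (6.40×10^-6)/(4π·8.85×10^-12·(0.612)²) = 1.54×10^5 N/C.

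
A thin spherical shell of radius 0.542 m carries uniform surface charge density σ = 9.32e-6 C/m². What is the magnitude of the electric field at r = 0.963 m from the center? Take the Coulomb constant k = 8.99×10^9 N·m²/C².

By spherical symmetry E is radial; choose a Gaussian sphere of radius r = 0.963 m (r > 0.542 m).
The entire shell is enclosed: Q_enc = σ·4πR² = (9.32×10^-6)·4π·(0.542)² = 3.441×10^-5 C.
By Gauss's law, ∮E·dA = E·4πr² = Q_enc/ε₀.
E = k|Q_enc|/r² = (8.99×10^9)(3.441×10^-5)/(0.963)² = 3.34×10^5 N/C.

3.34×10^5 N/C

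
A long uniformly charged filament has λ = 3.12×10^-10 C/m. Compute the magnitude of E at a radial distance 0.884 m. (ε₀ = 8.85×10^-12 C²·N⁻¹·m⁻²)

Choose a coaxial cylinder of radius r = 0.884 m (arbitrary length L) as the Gaussian surface.
Q_enc = λL, so λ_enc = 3.12e-10 C/m.
Gauss's law: E·2πrL = λ_enc L/ε₀.
E = |λ_enc|/(2πε₀r) = (3.12×10^-10)/(2π·8.85×10^-12·0.884) = 6.35 N/C.

E ≈ 6.35 N/C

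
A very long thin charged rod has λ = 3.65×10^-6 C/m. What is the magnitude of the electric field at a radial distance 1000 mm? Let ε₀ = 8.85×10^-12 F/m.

E ≈ 6.56e4 N/C

Choose a coaxial cylinder of radius r = 1000 mm (arbitrary length L) as the Gaussian surface.
Q_enc = λL, so λ_enc = 3.65×10^-6 C/m.
Gauss's law: E·2πrL = λ_enc L/ε₀.
E = |λ_enc|/(2πε₀r) = (3.65×10^-6)/(2π·8.85×10^-12·1) = 6.56×10^4 N/C.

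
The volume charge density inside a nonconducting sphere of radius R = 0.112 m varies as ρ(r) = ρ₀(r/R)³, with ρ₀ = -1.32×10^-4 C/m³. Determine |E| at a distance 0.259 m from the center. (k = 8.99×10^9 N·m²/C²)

Use a concentric Gaussian sphere at r = 0.259 m (r > R, all charge enclosed).
Q_enc = 4π ∫₀^R ρ₀(r'/R)^3 r'² dr' = 4πρ₀R³/6 = -3.884×10^-7 C.
Since E is radial and uniform over the Gaussian sphere, Φ = E·4πr² = Q_enc/ε₀.
E = k|Q_enc|/r² = (8.99×10^9)(3.884×10^-7)/(0.259)² = 5.21×10^4 N/C.

|E| ≈ 5.21×10^4 N/C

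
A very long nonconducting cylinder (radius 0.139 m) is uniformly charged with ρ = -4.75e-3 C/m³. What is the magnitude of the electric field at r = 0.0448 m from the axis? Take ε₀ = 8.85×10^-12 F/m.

E = 1.20e7 N/C

Choose a coaxial cylinder of radius r = 0.0448 m (arbitrary length L) as the Gaussian surface (r < R).
Enclosed charge per unit length: λ_enc = ρ·πr² = (-4.75e-3)π(0.0448)² = -2.995×10^-5 C/m.
By Gauss's law (flux through the curved wall only), E·2πrL = λ_enc L/ε₀.
E = |λ_enc|/(2πε₀r) = (2.995×10^-5)/(2π·8.85×10^-12·0.0448) = 1.20×10^7 N/C.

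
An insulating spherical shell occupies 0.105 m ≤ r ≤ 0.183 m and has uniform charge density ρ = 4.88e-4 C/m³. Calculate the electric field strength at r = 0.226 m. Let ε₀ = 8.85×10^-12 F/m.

By spherical symmetry E is radial; choose a Gaussian sphere of radius r = 0.226 m (r > 0.183 m, enclosing the whole shell).
Q_enc = ρ·(4π/3)(b³ − a³) = (4.88e-4)·(4π/3)·((0.183)³ − (0.105)³) = 1.016e-5 C.
Applying ∮E·dA = Q_enc/ε₀ with Φ = E(4πr²):
E = |Q_enc|/(4πε₀r²) = (1.016×10^-5)/(4π·8.85×10^-12·(0.226)²) = 1.79×10^6 N/C.

1.79e6 V/m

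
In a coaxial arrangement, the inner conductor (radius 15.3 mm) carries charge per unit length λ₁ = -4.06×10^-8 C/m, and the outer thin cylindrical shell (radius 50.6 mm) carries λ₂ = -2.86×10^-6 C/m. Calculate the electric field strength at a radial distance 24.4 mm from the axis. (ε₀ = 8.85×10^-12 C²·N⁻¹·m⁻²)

Take a coaxial cylindrical Gaussian surface of radius r = 24.4 mm and length L (between the conductors, 15.3 mm < r < 50.6 mm).
Only the inner wire is enclosed; the outer shell contributes nothing inside itself. λ_enc = λ₁ = -4.06×10^-8 C/m.
Since E is radial and uniform over the curved surface, Φ = E·2πrL = Q_enc/ε₀ = λ_enc L/ε₀.
E = |λ_enc|/(2πε₀r) = (4.06×10^-8)/(2π·8.85×10^-12·0.0244) = 2.99×10^4 N/C.

|E| = 2.99e4 V/m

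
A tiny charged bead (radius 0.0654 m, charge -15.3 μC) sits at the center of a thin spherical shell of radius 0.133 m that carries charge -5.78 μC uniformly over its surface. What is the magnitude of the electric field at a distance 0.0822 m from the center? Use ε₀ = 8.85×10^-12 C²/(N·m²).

E ≈ 2.04×10^7 N/C

By spherical symmetry E is radial; choose a Gaussian sphere of radius r = 0.0822 m (between the bodies, 0.0654 m < r < 0.133 m).
The shell at 0.133 m lies outside the Gaussian surface, so Q_enc = -15.3 μC = -1.53×10^-5 C.
By Gauss's law, ∮E·dA = E·4πr² = Q_enc/ε₀.
E = |Q_enc|/(4πε₀r²) = (1.53×10^-5)/(4π·8.85×10^-12·(0.0822)²) = 2.04×10^7 N/C.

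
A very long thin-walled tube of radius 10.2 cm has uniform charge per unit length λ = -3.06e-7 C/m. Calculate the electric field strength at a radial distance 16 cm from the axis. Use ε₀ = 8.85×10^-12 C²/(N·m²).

Take a coaxial cylindrical Gaussian surface of radius r = 16 cm and length L (r > 10.2 cm).
The full line charge is enclosed: λ_enc = -3.06e-7 C/m.
Since E is radial and uniform over the curved surface, Φ = E·2πrL = Q_enc/ε₀ = λ_enc L/ε₀.
E = |λ_enc|/(2πε₀r) = (3.06e-7)/(2π·8.85×10^-12·0.16) = 3.44e4 N/C.

|E| = 3.44e4 V/m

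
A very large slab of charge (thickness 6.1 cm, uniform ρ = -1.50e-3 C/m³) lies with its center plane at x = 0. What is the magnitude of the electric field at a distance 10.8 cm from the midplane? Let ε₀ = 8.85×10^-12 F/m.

E ≈ 5.17e6 N/C

The point |x| = 10.8 cm lies outside the slab (half-thickness 0.0305 m). A symmetric pillbox spanning the full slab encloses Q_enc = ρ·d·A.
Flux = 2EA ⇒ E = |ρ|d/(2ε₀), independent of distance outside.
E = (1.50×10^-3)(0.061)/(2·8.85×10^-12) = 5.17e6 N/C.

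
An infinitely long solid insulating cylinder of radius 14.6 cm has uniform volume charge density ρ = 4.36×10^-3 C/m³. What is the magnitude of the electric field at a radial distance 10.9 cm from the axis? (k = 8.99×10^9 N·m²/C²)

|E| = 2.68e7 N/C

By cylindrical symmetry E is radial; use a coaxial Gaussian cylinder of radius 10.9 cm and length L (r < R).
Charge inside radius r per length L is ρ·πr²·L, so λ_enc = ρπr² = 1.627×10^-4 C/m.
Since E is radial and uniform over the curved surface, Φ = E·2πrL = Q_enc/ε₀ = λ_enc L/ε₀.
E = 2k|λ_enc|/r = 2(8.99×10^9)(1.627e-4)/(0.109) = 2.68×10^7 N/C.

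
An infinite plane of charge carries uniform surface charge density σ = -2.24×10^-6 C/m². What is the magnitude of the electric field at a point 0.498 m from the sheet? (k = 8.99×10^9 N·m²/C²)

1.27×10^5 N/C

By planar symmetry E is perpendicular to the sheet and uniform; use a Gaussian pillbox with flat faces of area A on each side of the sheet.
Only the two end caps contribute flux: Φ = 2EA. With Q_enc = σA, Gauss's law gives E = |σ|/(2ε₀).
E = 2πk|σ| = 2π(8.99×10^9)(2.24e-6) = 1.27×10^5 N/C.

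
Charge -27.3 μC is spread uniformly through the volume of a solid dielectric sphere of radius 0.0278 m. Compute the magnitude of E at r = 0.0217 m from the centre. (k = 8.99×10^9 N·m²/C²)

E = 2.48e8 N/C

Take a concentric spherical Gaussian surface of radius r = 0.0217 m (r < R).
For a uniform sphere the enclosed fraction is (r/R)³, so Q_enc = (-27.3 μC)(0.0217/0.0278)³ = -1.298×10^-5 C.
Since E is radial and uniform over the Gaussian sphere, Φ = E·4πr² = Q_enc/ε₀.
E = k|Q_enc|/r² = (8.99×10^9)(1.298×10^-5)/(0.0217)² = 2.48e8 N/C.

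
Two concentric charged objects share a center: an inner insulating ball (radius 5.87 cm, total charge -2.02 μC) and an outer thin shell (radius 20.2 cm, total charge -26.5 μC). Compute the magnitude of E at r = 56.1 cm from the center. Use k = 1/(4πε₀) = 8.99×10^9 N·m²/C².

By spherical symmetry E is radial; choose a Gaussian sphere of radius r = 56.1 cm (r > 20.2 cm, enclosing both).
Q_enc = (-2.02 μC) + (-26.5 μC) = -2.852×10^-5 C.
Applying ∮E·dA = Q_enc/ε₀ with Φ = E(4πr²):
E = k|Q_enc|/r² = (8.99×10^9)(2.852e-5)/(0.561)² = 8.15×10^5 N/C.

|E| ≈ 8.15e5 V/m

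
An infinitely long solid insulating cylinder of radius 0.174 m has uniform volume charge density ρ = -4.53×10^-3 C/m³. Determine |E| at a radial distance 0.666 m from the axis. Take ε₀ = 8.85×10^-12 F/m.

By cylindrical symmetry E is radial; use a coaxial Gaussian cylinder of radius 0.666 m and length L (r > 0.174 m, full cross-section enclosed).
λ_enc = ρ·πR² = (-4.53×10^-3)π(0.174)² = -4.309e-4 C/m.
Since E is radial and uniform over the curved surface, Φ = E·2πrL = Q_enc/ε₀ = λ_enc L/ε₀.
E = |λ_enc|/(2πε₀r) = (4.309×10^-4)/(2π·8.85×10^-12·0.666) = 1.16×10^7 N/C.

1.16×10^7 N/C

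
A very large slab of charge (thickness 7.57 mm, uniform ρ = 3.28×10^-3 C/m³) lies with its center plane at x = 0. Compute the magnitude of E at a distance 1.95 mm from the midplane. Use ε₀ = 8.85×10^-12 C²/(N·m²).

|E| = 7.23×10^5 N/C

By symmetry E is perpendicular to the slab. A Gaussian pillbox from −1.95 mm to +1.95 mm (face area A) lies entirely within the slab.
Q_enc = ρ·(2x)·A and flux = 2EA, so 2EA = 2ρxA/ε₀ ⇒ E = |ρ|x/ε₀.
E = (3.28×10^-3)(0.00195)/(8.85×10^-12) = 7.23×10^5 N/C.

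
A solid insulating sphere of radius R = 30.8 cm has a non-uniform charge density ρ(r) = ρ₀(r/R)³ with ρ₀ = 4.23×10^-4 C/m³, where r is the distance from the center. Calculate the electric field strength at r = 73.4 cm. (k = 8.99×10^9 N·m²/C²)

Symmetry ⇒ E = E(r) r̂. Gaussian sphere of radius r = 73.4 cm (r > R, all charge enclosed).
Q_enc = 4π ∫₀^R ρ₀(r'/R)^3 r'² dr' = 4πρ₀R³/6 = 2.589×10^-5 C.
Since E is radial and uniform over the Gaussian sphere, Φ = E·4πr² = Q_enc/ε₀.
E = k|Q_enc|/r² = (8.99×10^9)(2.589×10^-5)/(0.734)² = 4.32×10^5 N/C.

|E| = 4.32×10^5 V/m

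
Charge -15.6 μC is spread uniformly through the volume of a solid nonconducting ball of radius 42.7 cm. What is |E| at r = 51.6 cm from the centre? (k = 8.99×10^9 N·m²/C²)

E = 5.27×10^5 V/m

Take a concentric spherical Gaussian surface of radius r = 51.6 cm (r > R, so the entire charge is enclosed).
Q_enc = -15.6 μC = -1.56×10^-5 C.
By Gauss's law, ∮E·dA = E·4πr² = Q_enc/ε₀.
E = k|Q_enc|/r² = (8.99×10^9)(1.56×10^-5)/(0.516)² = 5.27e5 N/C.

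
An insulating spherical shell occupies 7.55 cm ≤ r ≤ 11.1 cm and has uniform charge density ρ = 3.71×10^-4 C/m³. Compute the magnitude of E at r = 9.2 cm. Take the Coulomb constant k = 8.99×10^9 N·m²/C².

|E| ≈ 5.75×10^5 V/m

Use a concentric Gaussian sphere at r = 9.2 cm (within the shell material, 7.55 cm < r < 11.1 cm).
Enclosed charge is the volume from a to r: Q_enc = (4π/3)ρ(r³ − a³) = 5.413×10^-7 C.
Gauss's law: E·4πr² = Q_enc/ε₀.
E = k|Q_enc|/r² = (8.99×10^9)(5.413×10^-7)/(0.092)² = 5.75×10^5 N/C.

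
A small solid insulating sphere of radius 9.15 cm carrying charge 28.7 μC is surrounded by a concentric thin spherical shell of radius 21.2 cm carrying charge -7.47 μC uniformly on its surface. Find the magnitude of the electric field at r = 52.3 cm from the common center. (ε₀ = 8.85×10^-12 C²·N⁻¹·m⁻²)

Take a concentric spherical Gaussian surface of radius r = 52.3 cm (r > 21.2 cm, enclosing both).
Q_enc = (28.7 μC) + (-7.47 μC) = 2.123×10^-5 C.
Gauss's law: E·4πr² = Q_enc/ε₀.
E = |Q_enc|/(4πε₀r²) = (2.123×10^-5)/(4π·8.85×10^-12·(0.523)²) = 6.98×10^5 N/C.

6.98e5 N/C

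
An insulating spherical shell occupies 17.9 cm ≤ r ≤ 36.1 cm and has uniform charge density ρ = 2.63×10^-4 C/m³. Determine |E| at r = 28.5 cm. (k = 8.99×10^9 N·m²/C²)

E = 2.12e6 N/C

Symmetry ⇒ E = E(r) r̂. Gaussian sphere of radius r = 28.5 cm (within the shell material, 17.9 cm < r < 36.1 cm).
Enclosed charge is the volume from a to r: Q_enc = (4π/3)ρ(r³ − a³) = 1.918e-5 C.
By Gauss's law, ∮E·dA = E·4πr² = Q_enc/ε₀.
E = k|Q_enc|/r² = (8.99×10^9)(1.918×10^-5)/(0.285)² = 2.12×10^6 N/C.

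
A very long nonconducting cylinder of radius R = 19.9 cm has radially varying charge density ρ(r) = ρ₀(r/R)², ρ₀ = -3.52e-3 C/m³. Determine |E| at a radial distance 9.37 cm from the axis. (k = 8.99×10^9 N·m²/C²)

Take a coaxial cylindrical Gaussian surface of radius r = 9.37 cm and length L (r < R).
Integrating ρ over the cross-section to radius r: λ_enc = (2πρ₀/R²) ∫₀^r r'^3 dr' = 2πρ₀ r^4/(4·R²) = -1.076×10^-5 C/m.
Gauss's law: E·2πrL = λ_enc L/ε₀.
E = 2k|λ_enc|/r = 2(8.99×10^9)(1.076e-5)/(0.0937) = 2.07×10^6 N/C.

|E| = 2.07×10^6 N/C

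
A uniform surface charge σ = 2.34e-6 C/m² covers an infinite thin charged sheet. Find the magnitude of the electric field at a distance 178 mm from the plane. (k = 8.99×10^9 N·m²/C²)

Choose a cylindrical pillbox piercing the sheet, end faces (area A) parallel to it.
Only the two end caps contribute flux: Φ = 2EA. With Q_enc = σA, Gauss's law gives E = |σ|/(2ε₀).
E = 2πk|σ| = 2π(8.99×10^9)(2.34e-6) = 1.32×10^5 N/C.

|E| ≈ 1.32×10^5 N/C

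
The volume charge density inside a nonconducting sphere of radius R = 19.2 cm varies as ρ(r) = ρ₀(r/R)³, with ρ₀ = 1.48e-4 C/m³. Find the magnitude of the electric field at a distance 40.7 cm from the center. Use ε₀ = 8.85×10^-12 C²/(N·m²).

E ≈ 1.19×10^5 N/C

Use a concentric Gaussian sphere at r = 40.7 cm (r > R, all charge enclosed).
Q_enc = 4π ∫₀^R ρ₀(r'/R)^3 r'² dr' = 4πρ₀R³/6 = 2.194×10^-6 C.
Gauss's law: E·4πr² = Q_enc/ε₀.
E = |Q_enc|/(4πε₀r²) = (2.194e-6)/(4π·8.85×10^-12·(0.407)²) = 1.19×10^5 N/C.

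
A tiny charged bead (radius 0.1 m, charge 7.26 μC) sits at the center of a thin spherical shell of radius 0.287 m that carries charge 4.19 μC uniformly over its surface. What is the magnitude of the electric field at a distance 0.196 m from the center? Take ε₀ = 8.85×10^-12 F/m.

E = 1.70×10^6 V/m

Take a concentric spherical Gaussian surface of radius r = 0.196 m (between the bodies, 0.1 m < r < 0.287 m).
The shell at 0.287 m lies outside the Gaussian surface, so Q_enc = 7.26 μC = 7.26×10^-6 C.
Gauss's law: E·4πr² = Q_enc/ε₀.
E = |Q_enc|/(4πε₀r²) = (7.26e-6)/(4π·8.85×10^-12·(0.196)²) = 1.70e6 N/C.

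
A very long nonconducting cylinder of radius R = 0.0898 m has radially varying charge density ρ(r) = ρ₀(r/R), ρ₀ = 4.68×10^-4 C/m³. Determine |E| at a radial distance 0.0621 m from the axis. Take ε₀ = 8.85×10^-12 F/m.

Coaxial Gaussian cylinder, radius r = 0.0621 m, length L (r < R).
Integrating ρ over the cross-section to radius r: λ_enc = (2πρ₀/R) ∫₀^r r'^2 dr' = 2πρ₀ r^3/(3·R) = 2.614×10^-6 C/m.
By Gauss's law (flux through the curved wall only), E·2πrL = λ_enc L/ε₀.
E = |λ_enc|/(2πε₀r) = (2.614×10^-6)/(2π·8.85×10^-12·0.0621) = 7.57×10^5 N/C.

|E| = 7.57×10^5 V/m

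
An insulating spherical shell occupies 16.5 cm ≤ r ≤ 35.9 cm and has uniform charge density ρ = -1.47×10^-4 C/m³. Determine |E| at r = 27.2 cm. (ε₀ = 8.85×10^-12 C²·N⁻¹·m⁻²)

Take a concentric spherical Gaussian surface of radius r = 27.2 cm (within the shell material, 16.5 cm < r < 35.9 cm).
Enclosed charge is the volume from a to r: Q_enc = (4π/3)ρ(r³ − a³) = -9.625×10^-6 C.
Gauss's law: E·4πr² = Q_enc/ε₀.
E = |Q_enc|/(4πε₀r²) = (9.625e-6)/(4π·8.85×10^-12·(0.272)²) = 1.17×10^6 N/C.

1.17e6 N/C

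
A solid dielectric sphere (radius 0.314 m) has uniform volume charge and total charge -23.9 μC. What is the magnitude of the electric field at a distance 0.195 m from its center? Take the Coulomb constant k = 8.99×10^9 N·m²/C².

|E| = 1.35×10^6 N/C

By spherical symmetry E is radial; choose a Gaussian sphere of radius r = 0.195 m (r < R).
Only the charge within r is enclosed: Q_enc = Q·(r/R)³ = (-23.9 μC)·(0.195 m/0.314 m)³ = -5.724×10^-6 C.
Gauss's law: E·4πr² = Q_enc/ε₀.
E = k|Q_enc|/r² = (8.99×10^9)(5.724×10^-6)/(0.195)² = 1.35×10^6 N/C.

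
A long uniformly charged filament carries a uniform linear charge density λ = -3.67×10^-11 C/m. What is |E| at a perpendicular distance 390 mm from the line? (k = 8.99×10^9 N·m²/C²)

Take a coaxial cylindrical Gaussian surface of radius r = 390 mm and length L.
Q_enc = λL, so λ_enc = -3.67e-11 C/m.
Since E is radial and uniform over the curved surface, Φ = E·2πrL = Q_enc/ε₀ = λ_enc L/ε₀.
E = 2k|λ_enc|/r = 2(8.99×10^9)(3.67×10^-11)/(0.39) = 1.69 N/C.

E ≈ 1.69 V/m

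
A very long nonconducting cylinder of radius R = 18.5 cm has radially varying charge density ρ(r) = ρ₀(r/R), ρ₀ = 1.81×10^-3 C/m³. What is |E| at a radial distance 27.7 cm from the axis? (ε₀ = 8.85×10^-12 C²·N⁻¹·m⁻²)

By cylindrical symmetry E is radial; use a coaxial Gaussian cylinder of radius 27.7 cm and length L (r > R, full charge per length enclosed).
λ_enc = 2π ∫₀^R ρ₀(r'/R)^1 r' dr' = 2πρ₀R²/3 = 1.297×10^-4 C/m.
By Gauss's law (flux through the curved wall only), E·2πrL = λ_enc L/ε₀.
E = |λ_enc|/(2πε₀r) = (1.297e-4)/(2π·8.85×10^-12·0.277) = 8.42×10^6 N/C.

|E| = 8.42×10^6 V/m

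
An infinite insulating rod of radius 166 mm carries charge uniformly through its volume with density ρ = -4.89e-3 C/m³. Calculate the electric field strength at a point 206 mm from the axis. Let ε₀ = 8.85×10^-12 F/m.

By cylindrical symmetry E is radial; use a coaxial Gaussian cylinder of radius 206 mm and length L (r > 166 mm, full cross-section enclosed).
λ_enc = ρ·πR² = (-4.89×10^-3)π(0.166)² = -4.233e-4 C/m.
Applying ∮E·dA = Q_enc/ε₀ with the end caps contributing no flux:
E = |λ_enc|/(2πε₀r) = (4.233×10^-4)/(2π·8.85×10^-12·0.206) = 3.70×10^7 N/C.

|E| = 3.70e7 N/C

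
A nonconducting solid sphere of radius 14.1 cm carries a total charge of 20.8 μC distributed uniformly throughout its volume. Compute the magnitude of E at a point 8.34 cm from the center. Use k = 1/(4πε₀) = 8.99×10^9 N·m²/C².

Take a concentric spherical Gaussian surface of radius r = 8.34 cm (r < R).
For a uniform sphere the enclosed fraction is (r/R)³, so Q_enc = (20.8 μC)(0.0834/0.141)³ = 4.304e-6 C.
Since E is radial and uniform over the Gaussian sphere, Φ = E·4πr² = Q_enc/ε₀.
E = k|Q_enc|/r² = (8.99×10^9)(4.304×10^-6)/(0.0834)² = 5.56×10^6 N/C.

E ≈ 5.56e6 N/C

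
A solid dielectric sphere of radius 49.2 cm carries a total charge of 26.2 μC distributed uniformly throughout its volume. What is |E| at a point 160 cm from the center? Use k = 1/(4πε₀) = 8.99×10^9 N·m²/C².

E = 9.20×10^4 N/C

Symmetry ⇒ E = E(r) r̂. Gaussian sphere of radius r = 160 cm (r > R, so the entire charge is enclosed).
Q_enc = 26.2 μC = 2.62×10^-5 C.
Since E is radial and uniform over the Gaussian sphere, Φ = E·4πr² = Q_enc/ε₀.
E = k|Q_enc|/r² = (8.99×10^9)(2.62×10^-5)/(1.6)² = 9.20×10^4 N/C.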